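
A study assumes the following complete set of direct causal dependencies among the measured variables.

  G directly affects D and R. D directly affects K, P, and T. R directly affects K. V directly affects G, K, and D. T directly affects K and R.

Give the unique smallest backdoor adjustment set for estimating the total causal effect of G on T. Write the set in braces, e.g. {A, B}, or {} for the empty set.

Variables eligible for adjustment (non-descendants of G, excluding G and T): {V}.
Backdoor paths from G to T:
  P1: G <- V -> D -> T
  P2: G <- V -> D -> K <- T
  P3: G <- V -> D -> K <- R <- T
  P4: G <- V -> K <- D -> T
  P5: G <- V -> K <- T
  P6: G <- V -> K <- R <- T
The empty set is not sufficient: P1 (G <- V -> D -> T) has no collider blocking it and no conditioned non-collider, so it is open.
Try {V}:
  P1: blocked at fork node V ∈ conditioning set.
  P2: blocked at fork node V ∈ conditioning set.
  P3: blocked at fork node V ∈ conditioning set.
  P4: blocked at fork node V ∈ conditioning set.
  P5: blocked at fork node V ∈ conditioning set.
  P6: blocked at fork node V ∈ conditioning set.
{V} contains no descendant of G and blocks every backdoor path.
{V} is the unique smallest valid adjustment set.

{V}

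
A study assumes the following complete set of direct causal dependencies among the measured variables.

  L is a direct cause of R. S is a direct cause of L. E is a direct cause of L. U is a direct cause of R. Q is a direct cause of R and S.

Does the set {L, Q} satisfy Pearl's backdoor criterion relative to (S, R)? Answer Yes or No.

No

Backdoor paths from S to R (paths whose first edge points into S):
  P1: S <- Q -> R
Condition 1 (no descendant of S in the set): FAILS — L is a descendant of S.
Condition 2 (every backdoor path blocked by {L, Q}):
  P1: blocked at fork node Q ∈ conditioning set.
{L, Q} does not satisfy the backdoor criterion.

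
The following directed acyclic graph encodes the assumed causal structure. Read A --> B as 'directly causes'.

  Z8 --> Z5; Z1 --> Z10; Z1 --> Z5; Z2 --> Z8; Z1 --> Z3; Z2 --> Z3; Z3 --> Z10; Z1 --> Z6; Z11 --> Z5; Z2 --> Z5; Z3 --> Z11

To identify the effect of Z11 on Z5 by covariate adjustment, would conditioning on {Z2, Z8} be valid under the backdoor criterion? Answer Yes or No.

Backdoor paths from Z11 to Z5 (paths whose first edge points into Z11):
  P1: Z11 <- Z3 <- Z2 -> Z8 -> Z5
  P2: Z11 <- Z3 <- Z2 -> Z5
  P3: Z11 <- Z3 <- Z1 -> Z5
  P4: Z11 <- Z3 -> Z10 <- Z1 -> Z5
Condition 1 (no descendant of Z11 in the set): holds — descendants of Z11 are {Z5}; none are in {Z2, Z8}.
Condition 2 (every backdoor path blocked by {Z2, Z8}):
  P1: blocked at fork node Z2 ∈ conditioning set.
  P2: blocked at fork node Z2 ∈ conditioning set.
  P3: open — no interior node is in the conditioning set.
  P4: blocked at collider Z10 (neither it nor any descendant is in the conditioning set).
{Z2, Z8} does not satisfy the backdoor criterion.

No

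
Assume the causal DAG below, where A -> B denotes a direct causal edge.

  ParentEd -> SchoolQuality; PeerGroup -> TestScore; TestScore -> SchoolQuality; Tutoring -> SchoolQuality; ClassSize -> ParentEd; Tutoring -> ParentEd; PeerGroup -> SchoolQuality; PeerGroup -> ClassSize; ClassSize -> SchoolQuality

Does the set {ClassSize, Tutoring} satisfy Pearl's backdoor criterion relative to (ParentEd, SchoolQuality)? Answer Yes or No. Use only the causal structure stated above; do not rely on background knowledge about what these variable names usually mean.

Backdoor paths from ParentEd to SchoolQuality (paths whose first edge points into ParentEd):
  P1: ParentEd <- ClassSize <- PeerGroup -> TestScore -> SchoolQuality
  P2: ParentEd <- ClassSize <- PeerGroup -> SchoolQuality
  P3: ParentEd <- ClassSize -> SchoolQuality
  P4: ParentEd <- Tutoring -> SchoolQuality
Condition 1 (no descendant of ParentEd in the set): holds — descendants of ParentEd are {SchoolQuality}; none are in {ClassSize, Tutoring}.
Condition 2 (every backdoor path blocked by {ClassSize, Tutoring}):
  P1: blocked at chain node ClassSize ∈ conditioning set.
  P2: blocked at chain node ClassSize ∈ conditioning set.
  P3: blocked at fork node ClassSize ∈ conditioning set.
  P4: blocked at fork node Tutoring ∈ conditioning set.
{ClassSize, Tutoring} satisfies the backdoor criterion.

Yes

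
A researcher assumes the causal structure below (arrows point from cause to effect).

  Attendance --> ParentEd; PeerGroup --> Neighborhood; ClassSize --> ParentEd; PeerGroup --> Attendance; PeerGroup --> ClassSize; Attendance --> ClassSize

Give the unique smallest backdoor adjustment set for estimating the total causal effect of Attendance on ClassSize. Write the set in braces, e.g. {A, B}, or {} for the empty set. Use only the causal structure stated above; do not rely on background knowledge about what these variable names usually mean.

Variables eligible for adjustment (non-descendants of Attendance, excluding Attendance and ClassSize): {Neighborhood, PeerGroup}.
Backdoor paths from Attendance to ClassSize:
  P1: Attendance <- PeerGroup -> ClassSize
The empty set is not sufficient: P1 (Attendance <- PeerGroup -> ClassSize) has no collider blocking it and no conditioned non-collider, so it is open.
Try {PeerGroup}:
  P1: blocked at fork node PeerGroup ∈ conditioning set.
{PeerGroup} contains no descendant of Attendance and blocks every backdoor path.
No other singleton works — e.g. {Neighborhood} leaves P1 open — so {PeerGroup} is the unique smallest valid adjustment set.

{PeerGroup}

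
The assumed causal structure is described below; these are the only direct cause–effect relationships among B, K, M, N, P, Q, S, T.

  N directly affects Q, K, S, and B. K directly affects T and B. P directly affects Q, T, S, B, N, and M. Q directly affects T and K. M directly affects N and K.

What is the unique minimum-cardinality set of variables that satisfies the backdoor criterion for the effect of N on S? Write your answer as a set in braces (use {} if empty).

{P}

Variables eligible for adjustment (non-descendants of N, excluding N and S): {M, P}.
Backdoor paths from N to S:
  P1: N <- P -> S
  P2: N <- M <- P -> S
  P3: N <- M -> K <- Q <- P -> S
  P4: N <- M -> K <- Q -> T <- P -> S
  P5: N <- M -> K -> T <- P -> S
  P6: N <- M -> K -> T <- Q <- P -> S
  P7: N <- M -> K -> B <- P -> S
The empty set is not sufficient: P1 (N <- P -> S) has no collider blocking it and no conditioned non-collider, so it is open.
Try {P}:
  P1: blocked at fork node P ∈ conditioning set.
  P2: blocked at fork node P ∈ conditioning set.
  P3: blocked at collider K (neither it nor any descendant is in the conditioning set).
  P4: blocked at collider K (neither it nor any descendant is in the conditioning set).
  P5: blocked at collider T (neither it nor any descendant is in the conditioning set).
  P6: blocked at collider T (neither it nor any descendant is in the conditioning set).
  P7: blocked at collider B (neither it nor any descendant is in the conditioning set).
{P} contains no descendant of N and blocks every backdoor path.
No other singleton works — e.g. {M} leaves P1 open — so {P} is the unique smallest valid adjustment set.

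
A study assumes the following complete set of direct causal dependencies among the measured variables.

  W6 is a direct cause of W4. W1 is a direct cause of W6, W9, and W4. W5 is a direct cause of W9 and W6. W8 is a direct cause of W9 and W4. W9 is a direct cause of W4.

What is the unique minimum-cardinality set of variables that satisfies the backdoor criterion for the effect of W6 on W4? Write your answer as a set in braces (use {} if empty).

{W1, W5}

Variables eligible for adjustment (non-descendants of W6, excluding W6 and W4): {W1, W5, W8, W9}.
Backdoor paths from W6 to W4:
  P1: W6 <- W1 -> W9 <- W8 -> W4
  P2: W6 <- W1 -> W9 -> W4
  P3: W6 <- W1 -> W4
  P4: W6 <- W5 -> W9 <- W8 -> W4
  P5: W6 <- W5 -> W9 <- W1 -> W4
  P6: W6 <- W5 -> W9 -> W4
The empty set is not sufficient: P2 (W6 <- W1 -> W9 -> W4) has no collider blocking it and no conditioned non-collider, so it is open.
Try {W1, W5}:
  P1: blocked at fork node W1 ∈ conditioning set.
  P2: blocked at fork node W1 ∈ conditioning set.
  P3: blocked at fork node W1 ∈ conditioning set.
  P4: blocked at fork node W5 ∈ conditioning set.
  P5: blocked at fork node W5 ∈ conditioning set.
  P6: blocked at fork node W5 ∈ conditioning set.
{W1, W5} contains no descendant of W6 and blocks every backdoor path.
Every element of {W1, W5} is needed (dropping W1 leaves P2 open; dropping W5 leaves P6 open), so no proper subset is valid.
Among all size-2 subsets of the eligible variables, only {W1, W5} blocks every backdoor path, so it is the unique smallest valid adjustment set.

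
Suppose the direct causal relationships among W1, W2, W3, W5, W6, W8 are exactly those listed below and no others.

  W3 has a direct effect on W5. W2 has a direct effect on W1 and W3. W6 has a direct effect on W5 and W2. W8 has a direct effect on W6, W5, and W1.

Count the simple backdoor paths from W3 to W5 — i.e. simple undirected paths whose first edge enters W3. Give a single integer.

A backdoor path from W3 to W5 is any simple undirected path whose first edge points into W3 (i.e. leaves W3 via a parent).
Parents of W3: {W2}.
Enumerating:
  P1: W3 <- W2 <- W6 <- W8 -> W5
  P2: W3 <- W2 <- W6 -> W5
  P3: W3 <- W2 -> W1 <- W8 -> W6 -> W5
  P4: W3 <- W2 -> W1 <- W8 -> W5
That exhausts the simple backdoor paths. Count: 4.

4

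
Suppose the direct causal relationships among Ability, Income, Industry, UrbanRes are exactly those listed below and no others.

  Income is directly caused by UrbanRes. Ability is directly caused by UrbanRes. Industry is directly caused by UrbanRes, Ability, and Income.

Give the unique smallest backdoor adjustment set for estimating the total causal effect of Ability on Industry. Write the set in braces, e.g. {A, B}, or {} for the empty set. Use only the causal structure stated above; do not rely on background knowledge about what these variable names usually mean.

{UrbanRes}

Variables eligible for adjustment (non-descendants of Ability, excluding Ability and Industry): {Income, UrbanRes}.
Backdoor paths from Ability to Industry:
  P1: Ability <- UrbanRes -> Income -> Industry
  P2: Ability <- UrbanRes -> Industry
The empty set is not sufficient: P1 (Ability <- UrbanRes -> Income -> Industry) has no collider blocking it and no conditioned non-collider, so it is open.
Try {UrbanRes}:
  P1: blocked at fork node UrbanRes ∈ conditioning set.
  P2: blocked at fork node UrbanRes ∈ conditioning set.
{UrbanRes} contains no descendant of Ability and blocks every backdoor path.
No other singleton works — e.g. {Income} leaves P2 open — so {UrbanRes} is the unique smallest valid adjustment set.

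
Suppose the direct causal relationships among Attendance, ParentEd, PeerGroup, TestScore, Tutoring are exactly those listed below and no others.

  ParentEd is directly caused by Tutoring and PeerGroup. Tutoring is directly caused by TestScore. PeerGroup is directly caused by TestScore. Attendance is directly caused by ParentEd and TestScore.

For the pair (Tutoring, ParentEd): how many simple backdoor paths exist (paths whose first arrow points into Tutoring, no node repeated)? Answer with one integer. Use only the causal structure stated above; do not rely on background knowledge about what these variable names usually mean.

2

A backdoor path from Tutoring to ParentEd is any simple undirected path whose first edge points into Tutoring (i.e. leaves Tutoring via a parent).
Parents of Tutoring: {TestScore}.
Enumerating:
  P1: Tutoring <- TestScore -> PeerGroup -> ParentEd
  P2: Tutoring <- TestScore -> Attendance <- ParentEd
That exhausts the simple backdoor paths. Count: 2.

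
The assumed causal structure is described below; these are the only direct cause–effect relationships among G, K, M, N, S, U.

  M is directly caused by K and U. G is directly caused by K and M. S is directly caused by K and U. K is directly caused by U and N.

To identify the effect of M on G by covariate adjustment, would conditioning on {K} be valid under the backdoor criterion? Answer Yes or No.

Backdoor paths from M to G (paths whose first edge points into M):
  P1: M <- U -> K -> G
  P2: M <- U -> S <- K -> G
  P3: M <- K -> G
Condition 1 (no descendant of M in the set): holds — descendants of M are {G}; none are in {K}.
Condition 2 (every backdoor path blocked by {K}):
  P1: blocked at chain node K ∈ conditioning set.
  P2: blocked at collider S (neither it nor any descendant is in the conditioning set).
  P3: blocked at fork node K ∈ conditioning set.
{K} satisfies the backdoor criterion.

Yes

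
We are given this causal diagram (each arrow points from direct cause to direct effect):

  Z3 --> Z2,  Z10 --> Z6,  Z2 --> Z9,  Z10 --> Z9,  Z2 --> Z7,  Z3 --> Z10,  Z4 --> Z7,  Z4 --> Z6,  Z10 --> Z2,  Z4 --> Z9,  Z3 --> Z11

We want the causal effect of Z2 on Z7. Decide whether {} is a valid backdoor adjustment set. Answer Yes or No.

Yes

Backdoor paths from Z2 to Z7 (paths whose first edge points into Z2):
  P1: Z2 <- Z3 -> Z10 -> Z6 <- Z4 -> Z7
  P2: Z2 <- Z3 -> Z10 -> Z9 <- Z4 -> Z7
  P3: Z2 <- Z10 -> Z6 <- Z4 -> Z7
  P4: Z2 <- Z10 -> Z9 <- Z4 -> Z7
Condition 1 (no descendant of Z2 in the set): holds — descendants of Z2 are {Z7, Z9}; none are in {}.
Condition 2 (every backdoor path blocked by {}):
  P1: blocked at collider Z6 (neither it nor any descendant is in the conditioning set).
  P2: blocked at collider Z9 (neither it nor any descendant is in the conditioning set).
  P3: blocked at collider Z6 (neither it nor any descendant is in the conditioning set).
  P4: blocked at collider Z9 (neither it nor any descendant is in the conditioning set).
{} satisfies the backdoor criterion.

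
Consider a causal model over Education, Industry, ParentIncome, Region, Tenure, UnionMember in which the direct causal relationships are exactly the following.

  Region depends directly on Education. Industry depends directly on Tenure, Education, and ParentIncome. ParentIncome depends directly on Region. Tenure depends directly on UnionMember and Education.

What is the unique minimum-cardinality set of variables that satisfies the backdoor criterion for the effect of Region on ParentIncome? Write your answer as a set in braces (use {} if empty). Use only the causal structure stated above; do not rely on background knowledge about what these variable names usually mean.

{}

Variables eligible for adjustment (non-descendants of Region, excluding Region and ParentIncome): {Education, Tenure, UnionMember}.
Backdoor paths from Region to ParentIncome:
  P1: Region <- Education -> Tenure -> Industry <- ParentIncome
  P2: Region <- Education -> Industry <- ParentIncome
Each backdoor path contains an unconditioned collider, so every path is already blocked with the empty conditioning set:
  P1: blocked at collider Industry (neither it nor any descendant is in the conditioning set).
  P2: blocked at collider Industry (neither it nor any descendant is in the conditioning set).
The empty set is therefore the unique smallest valid set.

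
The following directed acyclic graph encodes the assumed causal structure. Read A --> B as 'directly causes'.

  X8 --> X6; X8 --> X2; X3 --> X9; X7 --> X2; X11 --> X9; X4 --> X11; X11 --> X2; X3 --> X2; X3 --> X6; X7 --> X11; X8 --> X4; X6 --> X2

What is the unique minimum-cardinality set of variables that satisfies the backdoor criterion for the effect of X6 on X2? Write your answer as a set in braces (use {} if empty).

Variables eligible for adjustment (non-descendants of X6, excluding X6 and X2): {X11, X3, X4, X7, X8, X9}.
Backdoor paths from X6 to X2:
  P1: X6 <- X3 -> X9 <- X11 <- X7 -> X2
  P2: X6 <- X3 -> X9 <- X11 <- X4 <- X8 -> X2
  P3: X6 <- X3 -> X9 <- X11 -> X2
  P4: X6 <- X3 -> X2
  P5: X6 <- X8 -> X4 -> X11 <- X7 -> X2
  P6: X6 <- X8 -> X4 -> X11 -> X9 <- X3 -> X2
  P7: X6 <- X8 -> X4 -> X11 -> X2
  P8: X6 <- X8 -> X2
The empty set is not sufficient: P4 (X6 <- X3 -> X2) has no collider blocking it and no conditioned non-collider, so it is open.
Try {X3, X8}:
  P1: blocked at fork node X3 ∈ conditioning set.
  P2: blocked at fork node X3 ∈ conditioning set.
  P3: blocked at fork node X3 ∈ conditioning set.
  P4: blocked at fork node X3 ∈ conditioning set.
  P5: blocked at fork node X8 ∈ conditioning set.
  P6: blocked at fork node X8 ∈ conditioning set.
  P7: blocked at fork node X8 ∈ conditioning set.
  P8: blocked at fork node X8 ∈ conditioning set.
{X3, X8} contains no descendant of X6 and blocks every backdoor path.
Every element of {X3, X8} is needed (dropping X3 leaves P4 open; dropping X8 leaves P7 open), so no proper subset is valid.
Among all size-2 subsets of the eligible variables, only {X3, X8} blocks every backdoor path, so it is the unique smallest valid adjustment set.

{X3, X8}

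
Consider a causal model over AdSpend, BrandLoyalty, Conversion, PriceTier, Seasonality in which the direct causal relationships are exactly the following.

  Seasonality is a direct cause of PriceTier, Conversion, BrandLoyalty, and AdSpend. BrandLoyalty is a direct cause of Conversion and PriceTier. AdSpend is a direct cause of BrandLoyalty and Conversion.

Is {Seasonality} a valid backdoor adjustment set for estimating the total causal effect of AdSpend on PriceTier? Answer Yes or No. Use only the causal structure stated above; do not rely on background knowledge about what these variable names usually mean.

Backdoor paths from AdSpend to PriceTier (paths whose first edge points into AdSpend):
  P1: AdSpend <- Seasonality -> BrandLoyalty -> PriceTier
  P2: AdSpend <- Seasonality -> Conversion <- BrandLoyalty -> PriceTier
  P3: AdSpend <- Seasonality -> PriceTier
Condition 1 (no descendant of AdSpend in the set): holds — descendants of AdSpend are {BrandLoyalty, Conversion, PriceTier}; none are in {Seasonality}.
Condition 2 (every backdoor path blocked by {Seasonality}):
  P1: blocked at fork node Seasonality ∈ conditioning set.
  P2: blocked at fork node Seasonality ∈ conditioning set.
  P3: blocked at fork node Seasonality ∈ conditioning set.
{Seasonality} satisfies the backdoor criterion.

Yes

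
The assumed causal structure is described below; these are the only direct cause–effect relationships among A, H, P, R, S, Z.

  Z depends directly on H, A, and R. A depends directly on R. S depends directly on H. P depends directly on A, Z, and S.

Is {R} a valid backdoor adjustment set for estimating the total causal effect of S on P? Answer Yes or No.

Backdoor paths from S to P (paths whose first edge points into S):
  P1: S <- H -> Z <- R -> A -> P
  P2: S <- H -> Z <- A -> P
  P3: S <- H -> Z -> P
Condition 1 (no descendant of S in the set): holds — descendants of S are {P}; none are in {R}.
Condition 2 (every backdoor path blocked by {R}):
  P1: blocked at collider Z (neither it nor any descendant is in the conditioning set).
  P2: blocked at collider Z (neither it nor any descendant is in the conditioning set).
  P3: open — no interior node is in the conditioning set.
{R} does not satisfy the backdoor criterion.

No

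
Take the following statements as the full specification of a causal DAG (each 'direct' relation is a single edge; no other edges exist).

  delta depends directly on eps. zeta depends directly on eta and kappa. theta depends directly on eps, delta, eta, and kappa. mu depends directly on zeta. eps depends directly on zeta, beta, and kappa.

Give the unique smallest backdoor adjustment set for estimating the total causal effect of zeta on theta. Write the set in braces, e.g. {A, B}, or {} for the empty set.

{eta, kappa}

Variables eligible for adjustment (non-descendants of zeta, excluding zeta and theta): {beta, eta, kappa}.
Backdoor paths from zeta to theta:
  P1: zeta <- kappa -> eps -> delta -> theta
  P2: zeta <- kappa -> eps -> theta
  P3: zeta <- kappa -> theta
  P4: zeta <- eta -> theta
The empty set is not sufficient: P1 (zeta <- kappa -> eps -> delta -> theta) has no collider blocking it and no conditioned non-collider, so it is open.
Try {eta, kappa}:
  P1: blocked at fork node kappa ∈ conditioning set.
  P2: blocked at fork node kappa ∈ conditioning set.
  P3: blocked at fork node kappa ∈ conditioning set.
  P4: blocked at fork node eta ∈ conditioning set.
{eta, kappa} contains no descendant of zeta and blocks every backdoor path.
Every element of {eta, kappa} is needed (dropping eta leaves P4 open; dropping kappa leaves P1 open), so no proper subset is valid.
Among all size-2 subsets of the eligible variables, only {eta, kappa} blocks every backdoor path, so it is the unique smallest valid adjustment set.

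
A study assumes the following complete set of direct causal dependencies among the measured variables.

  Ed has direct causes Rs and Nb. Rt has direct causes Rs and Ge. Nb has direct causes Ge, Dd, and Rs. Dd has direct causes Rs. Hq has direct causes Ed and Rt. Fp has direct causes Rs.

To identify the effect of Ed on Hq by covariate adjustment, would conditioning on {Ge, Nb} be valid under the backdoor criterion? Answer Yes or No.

No

Backdoor paths from Ed to Hq (paths whose first edge points into Ed):
  P1: Ed <- Rs -> Dd -> Nb <- Ge -> Rt -> Hq
  P2: Ed <- Rs -> Nb <- Ge -> Rt -> Hq
  P3: Ed <- Rs -> Rt -> Hq
  P4: Ed <- Nb <- Rs -> Rt -> Hq
  P5: Ed <- Nb <- Dd <- Rs -> Rt -> Hq
  P6: Ed <- Nb <- Ge -> Rt -> Hq
Condition 1 (no descendant of Ed in the set): holds — descendants of Ed are {Hq}; none are in {Ge, Nb}.
Condition 2 (every backdoor path blocked by {Ge, Nb}):
  P1: blocked at fork node Ge ∈ conditioning set.
  P2: blocked at fork node Ge ∈ conditioning set.
  P3: open — no interior node is in the conditioning set.
  P4: blocked at chain node Nb ∈ conditioning set.
  P5: blocked at chain node Nb ∈ conditioning set.
  P6: blocked at chain node Nb ∈ conditioning set.
{Ge, Nb} does not satisfy the backdoor criterion.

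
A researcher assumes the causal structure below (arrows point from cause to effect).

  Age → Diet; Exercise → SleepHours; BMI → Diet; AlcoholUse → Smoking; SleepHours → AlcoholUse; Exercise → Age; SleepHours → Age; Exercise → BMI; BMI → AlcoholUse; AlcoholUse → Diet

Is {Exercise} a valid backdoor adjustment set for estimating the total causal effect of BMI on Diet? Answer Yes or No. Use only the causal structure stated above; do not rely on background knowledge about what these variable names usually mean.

Yes

Backdoor paths from BMI to Diet (paths whose first edge points into BMI):
  P1: BMI <- Exercise -> SleepHours -> Age -> Diet
  P2: BMI <- Exercise -> SleepHours -> AlcoholUse -> Diet
  P3: BMI <- Exercise -> Age <- SleepHours -> AlcoholUse -> Diet
  P4: BMI <- Exercise -> Age -> Diet
Condition 1 (no descendant of BMI in the set): holds — descendants of BMI are {AlcoholUse, Diet, Smoking}; none are in {Exercise}.
Condition 2 (every backdoor path blocked by {Exercise}):
  P1: blocked at fork node Exercise ∈ conditioning set.
  P2: blocked at fork node Exercise ∈ conditioning set.
  P3: blocked at fork node Exercise ∈ conditioning set.
  P4: blocked at fork node Exercise ∈ conditioning set.
{Exercise} satisfies the backdoor criterion.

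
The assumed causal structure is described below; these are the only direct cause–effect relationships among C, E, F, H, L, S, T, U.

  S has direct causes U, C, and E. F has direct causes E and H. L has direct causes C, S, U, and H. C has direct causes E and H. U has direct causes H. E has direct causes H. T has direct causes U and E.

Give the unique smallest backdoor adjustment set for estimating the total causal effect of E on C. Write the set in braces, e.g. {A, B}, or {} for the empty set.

{H}

Variables eligible for adjustment (non-descendants of E, excluding E and C): {H, U}.
Backdoor paths from E to C:
  P1: E <- H -> U -> S <- C
  P2: E <- H -> U -> S -> L <- C
  P3: E <- H -> U -> L <- C
  P4: E <- H -> U -> L <- S <- C
  P5: E <- H -> C
  P6: E <- H -> L <- U -> S <- C
  P7: E <- H -> L <- C
  P8: E <- H -> L <- S <- C
The empty set is not sufficient: P5 (E <- H -> C) has no collider blocking it and no conditioned non-collider, so it is open.
Try {H}:
  P1: blocked at fork node H ∈ conditioning set.
  P2: blocked at fork node H ∈ conditioning set.
  P3: blocked at fork node H ∈ conditioning set.
  P4: blocked at fork node H ∈ conditioning set.
  P5: blocked at fork node H ∈ conditioning set.
  P6: blocked at fork node H ∈ conditioning set.
  P7: blocked at fork node H ∈ conditioning set.
  P8: blocked at fork node H ∈ conditioning set.
{H} contains no descendant of E and blocks every backdoor path.
No other singleton works — e.g. {U} leaves P5 open — so {H} is the unique smallest valid adjustment set.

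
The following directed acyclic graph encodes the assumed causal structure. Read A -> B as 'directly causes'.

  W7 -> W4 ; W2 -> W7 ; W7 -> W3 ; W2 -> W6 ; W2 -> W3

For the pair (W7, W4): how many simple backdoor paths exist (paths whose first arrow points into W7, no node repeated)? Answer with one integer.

0

A backdoor path from W7 to W4 is any simple undirected path whose first edge points into W7 (i.e. leaves W7 via a parent).
Parents of W7: {W2}.
No simple path from any parent of W7 reaches W4 without revisiting W7, so there are no backdoor paths.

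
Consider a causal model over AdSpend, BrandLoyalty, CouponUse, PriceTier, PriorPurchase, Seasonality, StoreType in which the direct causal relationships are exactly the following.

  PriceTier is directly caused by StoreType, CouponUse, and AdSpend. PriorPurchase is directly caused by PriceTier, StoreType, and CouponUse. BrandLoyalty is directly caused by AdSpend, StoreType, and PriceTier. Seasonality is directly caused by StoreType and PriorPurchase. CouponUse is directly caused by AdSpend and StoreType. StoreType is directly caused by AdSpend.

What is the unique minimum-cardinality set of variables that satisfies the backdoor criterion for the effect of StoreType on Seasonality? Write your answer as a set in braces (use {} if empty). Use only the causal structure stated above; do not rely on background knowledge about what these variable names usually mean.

Variables eligible for adjustment (non-descendants of StoreType, excluding StoreType and Seasonality): {AdSpend}.
Backdoor paths from StoreType to Seasonality:
  P1: StoreType <- AdSpend -> CouponUse -> PriceTier -> PriorPurchase -> Seasonality
  P2: StoreType <- AdSpend -> CouponUse -> PriorPurchase -> Seasonality
  P3: StoreType <- AdSpend -> PriceTier <- CouponUse -> PriorPurchase -> Seasonality
  P4: StoreType <- AdSpend -> PriceTier -> PriorPurchase -> Seasonality
  P5: StoreType <- AdSpend -> BrandLoyalty <- PriceTier <- CouponUse -> PriorPurchase -> Seasonality
  P6: StoreType <- AdSpend -> BrandLoyalty <- PriceTier -> PriorPurchase -> Seasonality
The empty set is not sufficient: P1 (StoreType <- AdSpend -> CouponUse -> PriceTier -> PriorPurchase -> Seasonality) has no collider blocking it and no conditioned non-collider, so it is open.
Try {AdSpend}:
  P1: blocked at fork node AdSpend ∈ conditioning set.
  P2: blocked at fork node AdSpend ∈ conditioning set.
  P3: blocked at fork node AdSpend ∈ conditioning set.
  P4: blocked at fork node AdSpend ∈ conditioning set.
  P5: blocked at fork node AdSpend ∈ conditioning set.
  P6: blocked at fork node AdSpend ∈ conditioning set.
{AdSpend} contains no descendant of StoreType and blocks every backdoor path.
{AdSpend} is the unique smallest valid adjustment set.

{AdSpend}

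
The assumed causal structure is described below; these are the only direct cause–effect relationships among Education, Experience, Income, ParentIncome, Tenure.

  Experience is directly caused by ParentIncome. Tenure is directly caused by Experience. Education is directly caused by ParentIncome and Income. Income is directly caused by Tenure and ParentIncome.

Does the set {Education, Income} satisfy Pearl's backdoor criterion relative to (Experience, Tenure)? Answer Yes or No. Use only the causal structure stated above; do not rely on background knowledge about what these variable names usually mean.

Backdoor paths from Experience to Tenure (paths whose first edge points into Experience):
  P1: Experience <- ParentIncome -> Income <- Tenure
  P2: Experience <- ParentIncome -> Education <- Income <- Tenure
Condition 1 (no descendant of Experience in the set): FAILS — Education and Income are descendants of Experience.
Condition 2 (every backdoor path blocked by {Education, Income}):
  P1: open — collider(s) Income are conditioned on (or have a conditioned descendant) and no non-collider on the path is in the set.
  P2: blocked at chain node Income ∈ conditioning set.
{Education, Income} does not satisfy the backdoor criterion.

No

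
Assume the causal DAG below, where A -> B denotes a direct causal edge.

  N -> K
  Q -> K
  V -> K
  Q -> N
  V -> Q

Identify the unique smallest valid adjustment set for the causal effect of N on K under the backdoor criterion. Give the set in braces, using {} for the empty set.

Variables eligible for adjustment (non-descendants of N, excluding N and K): {Q, V}.
Backdoor paths from N to K:
  P1: N <- Q <- V -> K
  P2: N <- Q -> K
The empty set is not sufficient: P1 (N <- Q <- V -> K) has no collider blocking it and no conditioned non-collider, so it is open.
Try {Q}:
  P1: blocked at chain node Q ∈ conditioning set.
  P2: blocked at fork node Q ∈ conditioning set.
{Q} contains no descendant of N and blocks every backdoor path.
No other singleton works — e.g. {V} leaves P2 open — so {Q} is the unique smallest valid adjustment set.

{Q}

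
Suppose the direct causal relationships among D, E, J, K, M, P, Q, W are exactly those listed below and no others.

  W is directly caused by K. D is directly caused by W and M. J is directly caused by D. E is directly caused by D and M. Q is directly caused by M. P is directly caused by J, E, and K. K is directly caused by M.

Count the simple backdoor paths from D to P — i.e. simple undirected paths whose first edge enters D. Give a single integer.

A backdoor path from D to P is any simple undirected path whose first edge points into D (i.e. leaves D via a parent).
Parents of D: {M, W}.
Enumerating:
  P1: D <- M -> K -> P
  P2: D <- M -> E -> P
  P3: D <- W <- K <- M -> E -> P
  P4: D <- W <- K -> P
That exhausts the simple backdoor paths. Count: 4.

4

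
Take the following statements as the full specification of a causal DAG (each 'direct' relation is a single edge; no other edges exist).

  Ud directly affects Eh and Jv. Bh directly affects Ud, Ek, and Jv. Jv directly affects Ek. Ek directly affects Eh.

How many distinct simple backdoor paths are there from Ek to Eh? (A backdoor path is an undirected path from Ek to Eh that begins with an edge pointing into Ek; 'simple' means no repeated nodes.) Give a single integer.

A backdoor path from Ek to Eh is any simple undirected path whose first edge points into Ek (i.e. leaves Ek via a parent).
Parents of Ek: {Bh, Jv}.
Enumerating:
  P1: Ek <- Bh -> Ud -> Eh
  P2: Ek <- Bh -> Jv <- Ud -> Eh
  P3: Ek <- Jv <- Bh -> Ud -> Eh
  P4: Ek <- Jv <- Ud -> Eh
That exhausts the simple backdoor paths. Count: 4.

4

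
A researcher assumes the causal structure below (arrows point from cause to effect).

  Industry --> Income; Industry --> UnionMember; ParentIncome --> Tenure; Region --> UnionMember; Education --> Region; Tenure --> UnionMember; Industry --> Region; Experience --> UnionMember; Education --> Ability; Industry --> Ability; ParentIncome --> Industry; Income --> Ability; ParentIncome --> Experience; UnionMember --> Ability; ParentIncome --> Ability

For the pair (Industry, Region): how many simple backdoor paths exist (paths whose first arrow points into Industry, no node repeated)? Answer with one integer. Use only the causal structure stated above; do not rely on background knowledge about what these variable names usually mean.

6

A backdoor path from Industry to Region is any simple undirected path whose first edge points into Industry (i.e. leaves Industry via a parent).
Parents of Industry: {ParentIncome}.
Enumerating:
  P1: Industry <- ParentIncome -> Tenure -> UnionMember <- Region
  P2: Industry <- ParentIncome -> Tenure -> UnionMember -> Ability <- Education -> Region
  P3: Industry <- ParentIncome -> Experience -> UnionMember <- Region
  P4: Industry <- ParentIncome -> Experience -> UnionMember -> Ability <- Education -> Region
  P5: Industry <- ParentIncome -> Ability <- Education -> Region
  P6: Industry <- ParentIncome -> Ability <- UnionMember <- Region
That exhausts the simple backdoor paths. Count: 6.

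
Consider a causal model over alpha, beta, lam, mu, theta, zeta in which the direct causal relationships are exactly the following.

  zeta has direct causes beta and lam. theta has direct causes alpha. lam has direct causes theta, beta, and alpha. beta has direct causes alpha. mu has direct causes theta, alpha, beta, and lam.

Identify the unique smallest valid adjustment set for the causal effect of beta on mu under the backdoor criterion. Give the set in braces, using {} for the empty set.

{alpha}

Variables eligible for adjustment (non-descendants of beta, excluding beta and mu): {alpha, theta}.
Backdoor paths from beta to mu:
  P1: beta <- alpha -> theta -> lam -> mu
  P2: beta <- alpha -> theta -> mu
  P3: beta <- alpha -> lam <- theta -> mu
  P4: beta <- alpha -> lam -> mu
  P5: beta <- alpha -> mu
The empty set is not sufficient: P1 (beta <- alpha -> theta -> lam -> mu) has no collider blocking it and no conditioned non-collider, so it is open.
Try {alpha}:
  P1: blocked at fork node alpha ∈ conditioning set.
  P2: blocked at fork node alpha ∈ conditioning set.
  P3: blocked at fork node alpha ∈ conditioning set.
  P4: blocked at fork node alpha ∈ conditioning set.
  P5: blocked at fork node alpha ∈ conditioning set.
{alpha} contains no descendant of beta and blocks every backdoor path.
No other singleton works — e.g. {theta} leaves P4 open — so {alpha} is the unique smallest valid adjustment set.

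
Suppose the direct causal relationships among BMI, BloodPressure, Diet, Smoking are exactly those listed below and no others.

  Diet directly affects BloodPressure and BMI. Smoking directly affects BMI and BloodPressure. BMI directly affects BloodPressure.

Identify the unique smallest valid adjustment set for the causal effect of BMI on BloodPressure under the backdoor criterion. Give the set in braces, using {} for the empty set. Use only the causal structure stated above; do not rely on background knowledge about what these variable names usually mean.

Variables eligible for adjustment (non-descendants of BMI, excluding BMI and BloodPressure): {Diet, Smoking}.
Backdoor paths from BMI to BloodPressure:
  P1: BMI <- Diet -> BloodPressure
  P2: BMI <- Smoking -> BloodPressure
The empty set is not sufficient: P1 (BMI <- Diet -> BloodPressure) has no collider blocking it and no conditioned non-collider, so it is open.
Try {Diet, Smoking}:
  P1: blocked at fork node Diet ∈ conditioning set.
  P2: blocked at fork node Smoking ∈ conditioning set.
{Diet, Smoking} contains no descendant of BMI and blocks every backdoor path.
Every element of {Diet, Smoking} is needed (dropping Diet leaves P1 open; dropping Smoking leaves P2 open), so no proper subset is valid.
Among all size-2 subsets of the eligible variables, only {Diet, Smoking} blocks every backdoor path, so it is the unique smallest valid adjustment set.

{Diet, Smoking}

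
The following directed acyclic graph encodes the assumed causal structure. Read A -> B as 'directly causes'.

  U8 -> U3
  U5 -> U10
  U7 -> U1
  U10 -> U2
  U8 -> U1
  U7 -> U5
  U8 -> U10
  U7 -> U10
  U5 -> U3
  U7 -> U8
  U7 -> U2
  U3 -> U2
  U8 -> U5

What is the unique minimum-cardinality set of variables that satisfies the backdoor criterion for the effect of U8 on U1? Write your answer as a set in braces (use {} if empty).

{U7}

Variables eligible for adjustment (non-descendants of U8, excluding U8 and U1): {U7}.
Backdoor paths from U8 to U1:
  P1: U8 <- U7 -> U1
The empty set is not sufficient: P1 (U8 <- U7 -> U1) has no collider blocking it and no conditioned non-collider, so it is open.
Try {U7}:
  P1: blocked at fork node U7 ∈ conditioning set.
{U7} contains no descendant of U8 and blocks every backdoor path.
{U7} is the unique smallest valid adjustment set.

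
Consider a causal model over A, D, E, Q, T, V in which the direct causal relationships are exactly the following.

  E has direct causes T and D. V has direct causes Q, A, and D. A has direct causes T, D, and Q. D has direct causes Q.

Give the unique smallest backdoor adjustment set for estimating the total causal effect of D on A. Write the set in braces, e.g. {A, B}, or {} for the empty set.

Variables eligible for adjustment (non-descendants of D, excluding D and A): {Q, T}.
Backdoor paths from D to A:
  P1: D <- Q -> A
  P2: D <- Q -> V <- A
The empty set is not sufficient: P1 (D <- Q -> A) has no collider blocking it and no conditioned non-collider, so it is open.
Try {Q}:
  P1: blocked at fork node Q ∈ conditioning set.
  P2: blocked at fork node Q ∈ conditioning set.
{Q} contains no descendant of D and blocks every backdoor path.
No other singleton works — e.g. {T} leaves P1 open — so {Q} is the unique smallest valid adjustment set.

{Q}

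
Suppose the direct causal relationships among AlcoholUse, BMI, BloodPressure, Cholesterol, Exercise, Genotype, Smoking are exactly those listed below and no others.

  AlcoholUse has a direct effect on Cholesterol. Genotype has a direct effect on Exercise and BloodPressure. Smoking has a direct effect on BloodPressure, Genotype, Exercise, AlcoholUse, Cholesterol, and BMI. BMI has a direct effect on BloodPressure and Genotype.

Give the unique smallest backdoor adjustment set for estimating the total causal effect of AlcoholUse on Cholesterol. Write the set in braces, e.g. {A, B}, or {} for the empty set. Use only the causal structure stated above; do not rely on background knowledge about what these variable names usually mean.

Variables eligible for adjustment (non-descendants of AlcoholUse, excluding AlcoholUse and Cholesterol): {BMI, BloodPressure, Exercise, Genotype, Smoking}.
Backdoor paths from AlcoholUse to Cholesterol:
  P1: AlcoholUse <- Smoking -> Cholesterol
The empty set is not sufficient: P1 (AlcoholUse <- Smoking -> Cholesterol) has no collider blocking it and no conditioned non-collider, so it is open.
Try {Smoking}:
  P1: blocked at fork node Smoking ∈ conditioning set.
{Smoking} contains no descendant of AlcoholUse and blocks every backdoor path.
No other singleton works — e.g. {BMI} leaves P1 open — so {Smoking} is the unique smallest valid adjustment set.

{Smoking}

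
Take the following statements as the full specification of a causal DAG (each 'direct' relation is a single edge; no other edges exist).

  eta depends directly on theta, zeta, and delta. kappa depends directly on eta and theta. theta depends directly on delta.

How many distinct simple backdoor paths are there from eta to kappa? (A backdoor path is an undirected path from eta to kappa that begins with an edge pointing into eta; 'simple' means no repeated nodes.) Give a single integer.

2

A backdoor path from eta to kappa is any simple undirected path whose first edge points into eta (i.e. leaves eta via a parent).
Parents of eta: {delta, theta, zeta}.
Enumerating:
  P1: eta <- delta -> theta -> kappa
  P2: eta <- theta -> kappa
That exhausts the simple backdoor paths. Count: 2.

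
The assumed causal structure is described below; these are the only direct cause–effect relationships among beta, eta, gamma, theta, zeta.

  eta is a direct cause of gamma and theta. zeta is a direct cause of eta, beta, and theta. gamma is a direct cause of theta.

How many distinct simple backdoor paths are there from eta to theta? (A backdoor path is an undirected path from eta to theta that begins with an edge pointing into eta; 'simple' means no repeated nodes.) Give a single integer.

1

A backdoor path from eta to theta is any simple undirected path whose first edge points into eta (i.e. leaves eta via a parent).
Parents of eta: {zeta}.
Enumerating:
  P1: eta <- zeta -> theta
That exhausts the simple backdoor paths. Count: 1.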